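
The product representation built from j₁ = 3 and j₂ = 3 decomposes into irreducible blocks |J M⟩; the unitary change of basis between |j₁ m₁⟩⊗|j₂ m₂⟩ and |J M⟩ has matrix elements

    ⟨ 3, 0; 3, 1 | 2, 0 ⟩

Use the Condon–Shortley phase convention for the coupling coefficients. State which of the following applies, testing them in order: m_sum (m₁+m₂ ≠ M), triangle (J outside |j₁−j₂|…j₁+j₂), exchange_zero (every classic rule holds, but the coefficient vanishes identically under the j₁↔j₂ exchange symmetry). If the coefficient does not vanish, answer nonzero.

m-sum: m₁+m₂ = 0+1 = 1, M = 0  ✗ ⇒ coefficient is 0

m_sum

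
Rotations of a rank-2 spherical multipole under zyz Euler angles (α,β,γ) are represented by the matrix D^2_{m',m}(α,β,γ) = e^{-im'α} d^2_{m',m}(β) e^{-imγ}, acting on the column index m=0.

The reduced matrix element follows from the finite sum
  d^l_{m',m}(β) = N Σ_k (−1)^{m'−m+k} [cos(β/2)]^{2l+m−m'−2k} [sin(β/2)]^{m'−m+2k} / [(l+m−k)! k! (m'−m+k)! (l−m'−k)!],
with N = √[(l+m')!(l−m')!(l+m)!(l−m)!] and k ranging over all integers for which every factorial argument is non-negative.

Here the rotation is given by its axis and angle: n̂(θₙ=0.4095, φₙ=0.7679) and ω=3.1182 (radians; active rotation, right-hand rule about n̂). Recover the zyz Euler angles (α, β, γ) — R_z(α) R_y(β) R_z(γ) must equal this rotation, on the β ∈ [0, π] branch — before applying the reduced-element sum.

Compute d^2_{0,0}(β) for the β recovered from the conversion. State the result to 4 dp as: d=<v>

d=0.1997

Axis–angle → zyz. n̂ = (sinθₙcosφₙ, sinθₙsinφₙ, cosθₙ) = (+0.286418, +0.276566, +0.917320), ω = 3.1182.
R = I cosω + sinω [n̂]ₓ + (1−cosω) n̂n̂ᵀ gives
  R = [-0.835678, +0.136949, +0.531871; +0.179862, -0.846770, +0.500630; +0.518933, +0.514029, +0.682995]
β = atan2(√(R₁₃²+R₂₃²), R₃₃) = 0.818941; α = atan2(R₂₃, R₁₃) mod 2π = 0.755150; γ = atan2(R₃₂, −R₃₁) mod 2π = 2.360942
d^2_{0,0}(β=0.8189) via the finite sum:
c=cos(0.818941/2)=0.917332, s=sin(0.818941/2)=0.398123; N=√[2·2·2·2]=4.000000
Admissible k: 0..2 (factorial args all ≥0)
  k=0: (−1)^0·4.0000/(4)·0.9173^4·0.3981^0 = +0.708118
  k=1: (−1)^1·4.0000/(1)·0.9173^2·0.3981^2 = -0.533517
  k=2: (−1)^2·4.0000/(4)·0.9173^0·0.3981^4 = +0.025123
d^2_{0,0}(0.8189) = +0.708118 -0.533517 +0.025123 = +0.199724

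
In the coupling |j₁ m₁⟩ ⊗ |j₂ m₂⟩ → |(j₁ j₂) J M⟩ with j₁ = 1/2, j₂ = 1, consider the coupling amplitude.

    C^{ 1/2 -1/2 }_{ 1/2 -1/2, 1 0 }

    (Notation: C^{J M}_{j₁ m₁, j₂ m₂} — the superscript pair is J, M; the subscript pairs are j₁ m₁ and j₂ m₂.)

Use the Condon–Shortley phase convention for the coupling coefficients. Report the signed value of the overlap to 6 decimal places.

triangle: 1!×0!×1!/3! = 1/6
(j±m)!: 0!×1!×1!×1!×0!×1! = 1
prefactor² = (2J+1)×Δ×N² = 1/3
  k=1: −1/(1!×0!×0!×0!×0!×1!) = -1
Σ = -1  ⇒  CG² = 1/3×(-1)² = 1/3
CG = −√(1/3) = -0.577350

−√(1/3) ≈ -0.577350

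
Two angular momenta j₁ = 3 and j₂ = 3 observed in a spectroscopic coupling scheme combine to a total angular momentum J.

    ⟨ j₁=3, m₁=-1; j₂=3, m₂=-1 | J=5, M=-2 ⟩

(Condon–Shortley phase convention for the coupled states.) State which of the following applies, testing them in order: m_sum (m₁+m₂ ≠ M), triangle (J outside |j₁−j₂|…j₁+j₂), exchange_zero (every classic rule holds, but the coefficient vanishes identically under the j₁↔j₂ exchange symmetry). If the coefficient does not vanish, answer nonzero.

exchange_zero

m-sum: m₁+m₂ = -1+(-1) = -2, M = -2  ✓
triangle: |j₁−j₂| = 0 ≤ J = 5 ≤ j₁+j₂ = 6  ✓
exchange: j₁=j₂ and m₁=m₂, and (−1)^(j₁+j₂−J) = (−1)^1 = −1 forces ⟨j₁m₁;j₂m₂|JM⟩ = −⟨j₂m₂;j₁m₁|JM⟩ = −⟨j₁m₁;j₂m₂|JM⟩ ⇒ the coefficient vanishes identically
Racah sum check: Σ_k collapses to 0 ⇒ CG = 0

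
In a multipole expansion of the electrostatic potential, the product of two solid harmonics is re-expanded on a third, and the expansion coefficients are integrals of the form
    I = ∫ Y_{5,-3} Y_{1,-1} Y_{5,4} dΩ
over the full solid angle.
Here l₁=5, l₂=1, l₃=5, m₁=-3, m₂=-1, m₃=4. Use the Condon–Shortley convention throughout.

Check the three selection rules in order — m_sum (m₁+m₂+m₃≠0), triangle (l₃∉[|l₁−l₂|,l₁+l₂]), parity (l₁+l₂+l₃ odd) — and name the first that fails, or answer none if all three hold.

parity

azimuthal sum: -3 − 1 + 4 = 0  ✓
4 ≤ 5 ≤ 6 (triangle on l)  ✓
L = 5 + 1 + 5 = 11 (odd)  ✗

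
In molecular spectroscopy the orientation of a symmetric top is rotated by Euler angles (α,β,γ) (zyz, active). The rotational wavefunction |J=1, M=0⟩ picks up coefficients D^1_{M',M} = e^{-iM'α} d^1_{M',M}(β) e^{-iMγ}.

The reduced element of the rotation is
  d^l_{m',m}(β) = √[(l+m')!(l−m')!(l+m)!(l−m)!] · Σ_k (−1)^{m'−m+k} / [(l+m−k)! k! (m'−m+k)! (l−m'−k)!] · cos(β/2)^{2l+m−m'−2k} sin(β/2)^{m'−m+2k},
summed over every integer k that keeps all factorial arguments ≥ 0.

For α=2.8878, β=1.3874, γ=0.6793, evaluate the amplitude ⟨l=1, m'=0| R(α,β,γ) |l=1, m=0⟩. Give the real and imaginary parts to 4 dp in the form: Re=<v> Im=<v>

Re=0.1824 Im=0.0000

First d^1_{0,0}(β=1.3874), then the phase factors e^{-i(0)α} and e^{-i(0)γ}:
Half-angle: c=0.768886, s=0.639386. N=√(1·1·1·1)=1.000000
Admissible k: 0..1 (factorial args all ≥0)
  k=0: (−1)^0·1.0000/(1)·0.7689^2·0.6394^0 = +0.591185
  k=1: (−1)^1·1.0000/(1)·0.7689^0·0.6394^2 = -0.408815
d^1_{0,0}(1.3874) = +0.591185 -0.408815 = +0.182370
Attach z-rotation phases: D = e^{-i(0)(2.8878)}·(+0.182370)·e^{-i(0)(0.6793)} = +0.182370+0.000000i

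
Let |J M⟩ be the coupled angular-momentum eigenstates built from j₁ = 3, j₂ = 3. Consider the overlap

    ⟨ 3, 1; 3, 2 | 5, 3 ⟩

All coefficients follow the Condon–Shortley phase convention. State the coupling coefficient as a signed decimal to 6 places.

triangle: 1!×5!×5!/12! = 14400/479001600
(j±m)!: 4!×2!×5!×1!×8!×2! = 464486400
prefactor² = (2J+1)×Δ×N² = 153600
  k=0: +1/(0!×1!×2!×5!×3!×0!) = 1/1440
  k=1: −1/(1!×0!×1!×4!×4!×1!) = -1/576
Σ = -1/960  ⇒  CG² = 153600×(-1/960)² = 1/6
CG = −√(1/6) = -0.408248

−√(1/6) ≈ -0.408248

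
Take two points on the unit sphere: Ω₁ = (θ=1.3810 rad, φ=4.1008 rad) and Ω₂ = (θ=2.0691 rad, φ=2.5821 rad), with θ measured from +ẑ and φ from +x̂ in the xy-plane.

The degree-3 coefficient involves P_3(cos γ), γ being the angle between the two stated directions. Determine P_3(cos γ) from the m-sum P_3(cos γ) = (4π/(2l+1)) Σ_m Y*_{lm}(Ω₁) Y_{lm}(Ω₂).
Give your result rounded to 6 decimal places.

Summing Y*_{l m}(θ₁,φ₁)·Y_{l m}(θ₂,φ₂) over m ∈ [−3, 3]; prefactor 4π/(2·3+1) = 1.795196:
  term(m=-3) = (-0.017392, -0.110375)   from Y*(Ω₁)=(0.381461, -0.103100), Y(Ω₂)=(0.030391, -0.281135)
  term(m=-2) = (0.069697, -0.007288)   from Y*(Ω₁)=(-0.063344, 0.174822), Y(Ω₂)=(-0.164541, -0.339056)
  term(m=-1) = (-0.000548, -0.010511)   from Y*(Ω₁)=(0.149798, 0.213605), Y(Ω₂)=(-0.034192, -0.021413)
  term(m=+0) = (-0.065835, -0.000000)   from Y*(Ω₁)=(-0.198680, -0.000000), Y(Ω₂)=(0.331362, 0.000000)
  term(m=+1) = (-0.000548, 0.010511)   from Y*(Ω₁)=(-0.149798, 0.213605), Y(Ω₂)=(0.034192, -0.021413)
  term(m=+2) = (0.069697, 0.007288)   from Y*(Ω₁)=(-0.063344, -0.174822), Y(Ω₂)=(-0.164541, 0.339056)
  term(m=+3) = (-0.017392, 0.110375)   from Y*(Ω₁)=(-0.381461, -0.103100), Y(Ω₂)=(-0.030391, -0.281135)
Accumulated sum (0.037678, 0.000000); after 4π/(2l+1) scaling, (0.067640, 0.000000) ⇒ P_3 = 0.067640

0.067640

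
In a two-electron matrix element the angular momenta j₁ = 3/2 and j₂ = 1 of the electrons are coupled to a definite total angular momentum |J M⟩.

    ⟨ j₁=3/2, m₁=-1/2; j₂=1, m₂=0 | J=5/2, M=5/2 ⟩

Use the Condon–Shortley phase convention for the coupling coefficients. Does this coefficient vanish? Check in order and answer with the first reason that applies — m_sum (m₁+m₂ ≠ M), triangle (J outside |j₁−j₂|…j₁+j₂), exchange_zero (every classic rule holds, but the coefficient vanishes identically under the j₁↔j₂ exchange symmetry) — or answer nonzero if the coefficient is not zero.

m-sum: m₁+m₂ = -1/2+0 = -1/2, M = 5/2  ✗ ⇒ coefficient is 0

m_sum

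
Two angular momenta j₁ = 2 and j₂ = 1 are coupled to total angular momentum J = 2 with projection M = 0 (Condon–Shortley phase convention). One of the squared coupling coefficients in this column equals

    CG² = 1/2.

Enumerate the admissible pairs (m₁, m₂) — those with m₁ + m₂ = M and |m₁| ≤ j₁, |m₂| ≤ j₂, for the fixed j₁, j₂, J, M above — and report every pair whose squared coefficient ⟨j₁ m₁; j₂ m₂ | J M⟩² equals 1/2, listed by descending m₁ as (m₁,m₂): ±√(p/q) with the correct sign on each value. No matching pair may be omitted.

(1,-1): +√(1/2); (-1,1): −√(1/2)

Admissible pairs with m₁+m₂ = M = 0: (-1,1), (0,0), (1,-1)
  (m₁,m₂)=(1,-1): CG² = 1/2, CG = +√(1/2)   ← matches the target
  (m₁,m₂)=(0,0): CG² = 0/1, CG = 0
  (m₁,m₂)=(-1,1): CG² = 1/2, CG = −√(1/2)   ← matches the target
Pairs with CG² = 1/2: (1,-1): +√(1/2); (-1,1): −√(1/2)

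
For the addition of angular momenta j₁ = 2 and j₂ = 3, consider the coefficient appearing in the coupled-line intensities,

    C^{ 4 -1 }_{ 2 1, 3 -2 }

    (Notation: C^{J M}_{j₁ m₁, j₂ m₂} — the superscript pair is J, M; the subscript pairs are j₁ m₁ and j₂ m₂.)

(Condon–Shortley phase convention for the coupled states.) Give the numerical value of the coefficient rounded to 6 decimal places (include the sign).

triangle: 1!*3!*5!/10! = 720/3628800
(j±m)!: 3!*1!*1!*5!*3!*5! = 518400
prefactor² = (2J+1)*Δ*N² = 6480/7
  k=0: +1/(0!*1!*1!*1!*2!*4!) = 1/48
  k=1: −1/(1!*0!*0!*0!*3!*5!) = -1/720
Σ = 7/360  ⇒  CG² = 6480/7*(7/360)² = 7/20
CG = +√(7/20) = +0.591608

+√(7/20) ≈ +0.591608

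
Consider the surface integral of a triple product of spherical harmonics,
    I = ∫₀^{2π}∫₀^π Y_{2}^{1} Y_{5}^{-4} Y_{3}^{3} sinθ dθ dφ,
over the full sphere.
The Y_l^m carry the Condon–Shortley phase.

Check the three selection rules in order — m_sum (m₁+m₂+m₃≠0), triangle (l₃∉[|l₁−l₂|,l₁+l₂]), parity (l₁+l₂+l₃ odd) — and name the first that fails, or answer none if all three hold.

azimuthal sum: 1 − 4 + 3 = 0  ✓
3 ≤ 3 ≤ 7 (triangle on l)  ✓
L = 2 + 5 + 3 = 10 (even)  ✓

none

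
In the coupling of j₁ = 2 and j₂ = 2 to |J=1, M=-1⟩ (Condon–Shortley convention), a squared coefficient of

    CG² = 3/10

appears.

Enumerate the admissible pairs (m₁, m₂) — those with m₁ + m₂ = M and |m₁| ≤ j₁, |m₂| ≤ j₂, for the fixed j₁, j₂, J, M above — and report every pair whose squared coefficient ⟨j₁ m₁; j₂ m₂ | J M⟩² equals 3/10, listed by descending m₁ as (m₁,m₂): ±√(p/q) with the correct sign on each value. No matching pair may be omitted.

Admissible pairs with m₁+m₂ = M = -1: (-2,1), (-1,0), (0,-1), (1,-2)
  (m₁,m₂)=(1,-2): CG² = 1/5, CG = +√(1/5)
  (m₁,m₂)=(0,-1): CG² = 3/10, CG = −√(3/10)   ← matches the target
  (m₁,m₂)=(-1,0): CG² = 3/10, CG = +√(3/10)   ← matches the target
  (m₁,m₂)=(-2,1): CG² = 1/5, CG = −√(1/5)
Pairs with CG² = 3/10: (0,-1): −√(3/10); (-1,0): +√(3/10)

(0,-1): −√(3/10); (-1,0): +√(3/10)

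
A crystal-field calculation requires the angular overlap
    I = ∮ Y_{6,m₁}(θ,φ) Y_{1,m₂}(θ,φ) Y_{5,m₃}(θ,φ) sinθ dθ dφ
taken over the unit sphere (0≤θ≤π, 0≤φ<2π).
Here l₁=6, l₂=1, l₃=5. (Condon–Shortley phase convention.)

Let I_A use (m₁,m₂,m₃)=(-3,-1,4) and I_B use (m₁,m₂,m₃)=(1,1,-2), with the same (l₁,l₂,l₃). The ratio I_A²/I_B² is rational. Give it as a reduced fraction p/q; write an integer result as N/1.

3/10

Shared (l₁,l₂,l₃)=(6,1,5): N and (l;000)² cancel in I_A²/I_B².
A: Δ = 2!·10!·0!/13! = 1/858; Racah Σ t=0..0: t=0:+1/725760 = 1/725760; ⇒ 3j(6 1 5; -3 -1 4)² = 1/286, sgn -1
B: Δ = 2!·10!·0!/13! = 1/858; Racah Σ t=2..2: t=2:+1/60480 = 1/60480; ⇒ 3j(6 1 5; 1 1 -2)² = 5/429, sgn -1
I_A²/I_B² = (1/286)/(5/429) = 3/10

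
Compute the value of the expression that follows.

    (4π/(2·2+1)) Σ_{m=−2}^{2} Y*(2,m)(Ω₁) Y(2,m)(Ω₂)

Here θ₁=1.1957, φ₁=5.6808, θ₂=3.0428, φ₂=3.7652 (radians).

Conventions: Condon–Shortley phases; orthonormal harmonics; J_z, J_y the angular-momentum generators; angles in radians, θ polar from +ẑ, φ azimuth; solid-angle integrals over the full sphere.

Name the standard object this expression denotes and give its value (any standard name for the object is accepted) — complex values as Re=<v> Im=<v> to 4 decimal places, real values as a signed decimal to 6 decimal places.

This sum is the spherical-harmonic addition theorem: it equals the Legendre polynomial P_l(cos γ) of the angle γ between the two directions.
Term-by-term m-sum for l=2 (normalisation 4π/5 = 2.513274):
  [-2]  conj(Y_{2,-2})(Ω₁) = 0.11969 - 0.31227j ; Y_{2,-2}(Ω₂) = 0.00119 - 0.00356j ; Δ = -0.00097 - 0.00080j
  [-1]  conj(Y_{2,-1})(Ω₁) = 0.21700 - 0.14922j ; Y_{2,-1}(Ω₂) = 0.06155 - 0.04428j ; Δ = 0.00675 - 0.01879j
  [+0]  conj(Y_{2,0})(Ω₁) = -0.18839 + 0.00000j ; Y_{2,0}(Ω₂) = 0.62158 + 0.00000j ; Δ = -0.11710 + 0.00000j
  [+1]  conj(Y_{2,1})(Ω₁) = -0.21700 - 0.14922j ; Y_{2,1}(Ω₂) = -0.06155 - 0.04428j ; Δ = 0.00675 + 0.01879j
  [+2]  conj(Y_{2,2})(Ω₁) = 0.11969 + 0.31227j ; Y_{2,2}(Ω₂) = 0.00119 + 0.00356j ; Δ = -0.00097 + 0.00080j
Total Σ_m = -0.10554 + 0.00000j. Multiply by 2.513274: -0.26525 + 0.00000j. P_2(cos γ) = -0.265255

Legendre polynomial (addition theorem), -0.265255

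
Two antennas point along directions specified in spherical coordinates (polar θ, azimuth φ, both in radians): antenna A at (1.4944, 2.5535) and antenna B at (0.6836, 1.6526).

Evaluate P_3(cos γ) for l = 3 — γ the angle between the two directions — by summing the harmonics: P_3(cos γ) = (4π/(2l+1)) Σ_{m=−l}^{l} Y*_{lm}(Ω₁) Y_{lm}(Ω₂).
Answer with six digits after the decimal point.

Term-by-term m-sum for l=3 (normalisation 4π/7 = 1.795196):
  [-3]  conj(Y_{3,-3})(Ω₁) = 0.07952 + 0.40587j ; Y_{3,-3}(Ω₂) = 0.02554 + 0.10197j ; Δ = -0.03935 + 0.01847j
  [-2]  conj(Y_{3,-2})(Ω₁) = 0.02981 - 0.07159j ; Y_{3,-2}(Ω₂) = -0.31185 + 0.05148j ; Δ = -0.00561 + 0.02386j
  [-1]  conj(Y_{3,-1})(Ω₁) = 0.26029 - 0.17356j ; Y_{3,-1}(Ω₂) = -0.03345 - 0.40798j ; Δ = -0.07952 - 0.10039j
  [+0]  conj(Y_{3,0})(Ω₁) = -0.08462 + 0.00000j ; Y_{3,0}(Ω₂) = 0.00159 + 0.00000j ; Δ = -0.00013 + 0.00000j
  [+1]  conj(Y_{3,1})(Ω₁) = -0.26029 - 0.17356j ; Y_{3,1}(Ω₂) = 0.03345 - 0.40798j ; Δ = -0.07952 + 0.10039j
  [+2]  conj(Y_{3,2})(Ω₁) = 0.02981 + 0.07159j ; Y_{3,2}(Ω₂) = -0.31185 - 0.05148j ; Δ = -0.00561 - 0.02386j
  [+3]  conj(Y_{3,3})(Ω₁) = -0.07952 + 0.40587j ; Y_{3,3}(Ω₂) = -0.02554 + 0.10197j ; Δ = -0.03935 - 0.01847j
Σ over m = -0.24910 + 0.00000j; ×(4π/7) → -0.44718 + 0.00000j. Real part: -0.447184

-0.447184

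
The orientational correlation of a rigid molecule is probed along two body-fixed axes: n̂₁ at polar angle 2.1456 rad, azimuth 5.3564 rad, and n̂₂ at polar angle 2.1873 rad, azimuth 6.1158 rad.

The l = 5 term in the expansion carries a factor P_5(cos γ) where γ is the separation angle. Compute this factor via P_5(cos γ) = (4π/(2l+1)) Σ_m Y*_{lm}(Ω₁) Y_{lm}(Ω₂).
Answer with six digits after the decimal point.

-0.383919

Summing Y*_{l m}(θ₁,φ₁)·Y_{l m}(θ₂,φ₂) over m ∈ [−5, 5]; prefactor 4π/(2·5+1) = 1.142397:
  m=-5: Y*=(-0.015151, 0.192702)  Y=(0.112396, 0.124620)  product (-0.025717, 0.019771)
  m=-4: Y*=(0.334301, -0.212183)  Y=(-0.294878, -0.233398)  product (-0.148101, -0.015457)
  m=-3: Y*=(-0.317643, -0.120011)  Y=(0.330836, 0.181664)  product (-0.083286, -0.097408)
  m=-2: Y*=(-0.020513, -0.070598)  Y=(-0.001785, -0.000621)  product (-0.000007, 0.000139)
  m=-1: Y*=(-0.210364, 0.280188)  Y=(-0.343551, -0.058049)  product (0.088535, -0.084048)
  m=+0: Y*=(0.011849, -0.000000)  Y=(0.091983, 0.000000)  product (0.001090, 0.000000)
  m=+1: Y*=(0.210364, 0.280188)  Y=(0.343551, -0.058049)  product (0.088535, 0.084048)
  m=+2: Y*=(-0.020513, 0.070598)  Y=(-0.001785, 0.000621)  product (-0.000007, -0.000139)
  m=+3: Y*=(0.317643, -0.120011)  Y=(-0.330836, 0.181664)  product (-0.083286, 0.097408)
  m=+4: Y*=(0.334301, 0.212183)  Y=(-0.294878, 0.233398)  product (-0.148101, 0.015457)
  m=+5: Y*=(0.015151, 0.192702)  Y=(-0.112396, 0.124620)  product (-0.025717, -0.019771)
Total Σ_m = (-0.336064, 0.000000). Multiply by 1.142397: (-0.383919, 0.000000). P_5(cos γ) = -0.383919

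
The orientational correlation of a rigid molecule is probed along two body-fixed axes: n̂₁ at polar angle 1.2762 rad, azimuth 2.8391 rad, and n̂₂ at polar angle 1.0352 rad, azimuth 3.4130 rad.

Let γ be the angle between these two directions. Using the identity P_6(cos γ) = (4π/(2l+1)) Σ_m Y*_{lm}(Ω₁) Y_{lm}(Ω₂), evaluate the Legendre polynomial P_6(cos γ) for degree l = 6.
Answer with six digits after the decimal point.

Term-by-term m-sum for l=6 (normalisation 4π/13 = 0.966644):
  m=-6: Y*=-0.08967 - 0.35991j  Y=-0.01126 - 0.19507j  product -0.06920 + 0.02154j
  m=-5: Y*=-0.02273 + 0.38920j  Y=-0.08521 + 0.39254j  product -0.15084 - 0.04209j
  m=-4: Y*=-0.00767 + 0.02033j  Y=0.16972 - 0.32193j  product 0.00524 + 0.00592j
  m=-3: Y*=0.21150 - 0.27066j  Y=0.01958 - 0.02074j  product -0.00147 - 0.00969j
  m=-2: Y*=-0.06941 + 0.04799j  Y=-0.29896 + 0.18035j  product 0.01209 - 0.02687j
  m=-1: Y*=-0.29561 + 0.09225j  Y=0.10018 - 0.02788j  product -0.02704 + 0.01748j
  m=+0: Y*=0.11135 + 0.00000j  Y=0.32169 + 0.00000j  product 0.03582 + 0.00000j
  m=+1: Y*=0.29561 + 0.09225j  Y=-0.10018 - 0.02788j  product -0.02704 - 0.01748j
  m=+2: Y*=-0.06941 - 0.04799j  Y=-0.29896 - 0.18035j  product 0.01209 + 0.02687j
  m=+3: Y*=-0.21150 - 0.27066j  Y=-0.01958 - 0.02074j  product -0.00147 + 0.00969j
  m=+4: Y*=-0.00767 - 0.02033j  Y=0.16972 + 0.32193j  product 0.00524 - 0.00592j
  m=+5: Y*=0.02273 + 0.38920j  Y=0.08521 + 0.39254j  product -0.15084 + 0.04209j
  m=+6: Y*=-0.08967 + 0.35991j  Y=-0.01126 + 0.19507j  product -0.06920 - 0.02154j
Σ over m = -0.42662 + 0.00000j; ×(4π/13) → -0.41239 + 0.00000j. Real part: -0.412387

-0.412387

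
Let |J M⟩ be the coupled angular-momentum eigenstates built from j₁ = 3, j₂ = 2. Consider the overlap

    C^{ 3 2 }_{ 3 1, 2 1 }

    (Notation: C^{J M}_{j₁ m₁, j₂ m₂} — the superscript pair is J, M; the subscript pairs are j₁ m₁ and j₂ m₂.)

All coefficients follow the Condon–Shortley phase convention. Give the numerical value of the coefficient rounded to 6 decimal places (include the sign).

triangle: 2!*4!*2!/9! = 96/362880
(j±m)!: 4!*2!*3!*1!*5!*1! = 34560
prefactor² = (2J+1)*Δ*N² = 64
  k=1: −1/(1!*1!*1!*2!*3!*0!) = -1/12
  k=2: +1/(2!*0!*0!*1!*4!*1!) = 1/48
Σ = -1/16  ⇒  CG² = 64*(-1/16)² = 1/4
CG = −√(1/4) = -0.500000

-0.500000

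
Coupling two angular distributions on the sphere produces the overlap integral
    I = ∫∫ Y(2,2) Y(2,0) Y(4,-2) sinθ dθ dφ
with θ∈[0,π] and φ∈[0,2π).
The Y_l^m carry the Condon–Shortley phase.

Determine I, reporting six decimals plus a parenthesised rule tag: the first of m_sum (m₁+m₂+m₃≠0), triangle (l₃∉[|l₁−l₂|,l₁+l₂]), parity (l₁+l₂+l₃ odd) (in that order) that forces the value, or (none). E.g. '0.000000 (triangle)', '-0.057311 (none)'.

m-sum 0 ✓  L=8 even ✓  0≤4≤4 ✓
Π(2lᵢ+1) = 5×5×9 = 225
triangle coeff Δ(2,2,4) = 1/630
Σ_t [0,0]: t=0:+1/16 = 1/16
(3j)²=2/35 [(2 2 4; 0 0 0)], sign=+1
Σ_t [0,0]: t=0:+1/96 = 1/96
(3j)²=1/42 [(2 2 4; 2 0 -2)], sign=+1
⇒ 4πI² = 15/49
I = (+1)√(15/49/(4π)) = 0.15607835
No selection rule forces the value: the integral is nonzero (none).

0.156078 (none)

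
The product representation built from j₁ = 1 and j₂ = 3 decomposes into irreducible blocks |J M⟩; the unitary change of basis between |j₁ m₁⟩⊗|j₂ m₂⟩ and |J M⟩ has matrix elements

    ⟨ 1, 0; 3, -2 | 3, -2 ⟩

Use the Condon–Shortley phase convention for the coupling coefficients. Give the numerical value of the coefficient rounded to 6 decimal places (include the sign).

+√(1/3) = +0.577350

j₁+j₂−J=1  J+j₁−j₂=1  J−j₁+j₂=5  j₁+j₂+J+1=8
(j₁±m₁, j₂±m₂, J±M) = (1,1,1,5,1,5)
P² = 300
sum k=0..1:
  [0] +1/24 = 1/24
  [1] −1/120 = -1/120
S = 1/30
C² = P²·S² = 1/3 ; C = +0.577350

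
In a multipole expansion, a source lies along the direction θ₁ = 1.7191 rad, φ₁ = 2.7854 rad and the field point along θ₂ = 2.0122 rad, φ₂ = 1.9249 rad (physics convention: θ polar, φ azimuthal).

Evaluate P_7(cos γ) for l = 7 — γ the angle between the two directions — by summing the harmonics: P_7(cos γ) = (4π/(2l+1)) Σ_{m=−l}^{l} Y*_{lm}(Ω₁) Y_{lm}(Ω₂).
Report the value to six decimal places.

Addition theorem: P_7(cos γ) = (4π/15) Σ_m Y*_{lm}(Ω₁) Y_{lm}(Ω₂), m = −7…7:
  [-7]  conj(Y_{7,-7})(Ω₁) = 0.36897 + 0.27947j ; Y_{7,-7}(Ω₂) = 0.15200 - 0.19469j ; Δ = 0.11049 - 0.02936j
  [-6]  conj(Y_{7,-6})(Ω₁) = 0.13883 + 0.21834j ; Y_{7,-6}(Ω₂) = -0.22967 - 0.37140j ; Δ = 0.04921 - 0.10171j
  [-5]  conj(Y_{7,-5})(Ω₁) = -0.05188 - 0.24320j ; Y_{7,-5}(Ω₂) = -0.29827 + 0.06038j ; Δ = 0.03016 + 0.06941j
  [-4]  conj(Y_{7,-4})(Ω₁) = 0.04101 - 0.27881j ; Y_{7,-4}(Ω₂) = 0.02021 - 0.12989j ; Δ = -0.03539 - 0.01096j
  [-3]  conj(Y_{7,-3})(Ω₁) = -0.08383 + 0.15265j ; Y_{7,-3}(Ω₂) = -0.30587 - 0.17049j ; Δ = 0.05167 - 0.03240j
  [-2]  conj(Y_{7,-2})(Ω₁) = -0.21678 + 0.18723j ; Y_{7,-2}(Ω₂) = -0.01298 + 0.01111j ; Δ = 0.00073 - 0.00484j
  [-1]  conj(Y_{7,-1})(Ω₁) = 0.13523 - 0.05031j ; Y_{7,-1}(Ω₂) = -0.11532 - 0.31193j ; Δ = -0.03129 - 0.03638j
  [+0]  conj(Y_{7,0})(Ω₁) = 0.28704 + 0.00000j ; Y_{7,0}(Ω₂) = -0.05877 + 0.00000j ; Δ = -0.01687 + 0.00000j
  [+1]  conj(Y_{7,1})(Ω₁) = -0.13523 - 0.05031j ; Y_{7,1}(Ω₂) = 0.11532 - 0.31193j ; Δ = -0.03129 + 0.03638j
  [+2]  conj(Y_{7,2})(Ω₁) = -0.21678 - 0.18723j ; Y_{7,2}(Ω₂) = -0.01298 - 0.01111j ; Δ = 0.00073 + 0.00484j
  [+3]  conj(Y_{7,3})(Ω₁) = 0.08383 + 0.15265j ; Y_{7,3}(Ω₂) = 0.30587 - 0.17049j ; Δ = 0.05167 + 0.03240j
  [+4]  conj(Y_{7,4})(Ω₁) = 0.04101 + 0.27881j ; Y_{7,4}(Ω₂) = 0.02021 + 0.12989j ; Δ = -0.03539 + 0.01096j
  [+5]  conj(Y_{7,5})(Ω₁) = 0.05188 - 0.24320j ; Y_{7,5}(Ω₂) = 0.29827 + 0.06038j ; Δ = 0.03016 - 0.06941j
  [+6]  conj(Y_{7,6})(Ω₁) = 0.13883 - 0.21834j ; Y_{7,6}(Ω₂) = -0.22967 + 0.37140j ; Δ = 0.04921 + 0.10171j
  [+7]  conj(Y_{7,7})(Ω₁) = -0.36897 + 0.27947j ; Y_{7,7}(Ω₂) = -0.15200 - 0.19469j ; Δ = 0.11049 + 0.02936j
Accumulated sum 0.33430 + 0.00000j; after 4π/(2l+1) scaling, 0.28006 + 0.00000j ⇒ P_7 = 0.280061

0.280061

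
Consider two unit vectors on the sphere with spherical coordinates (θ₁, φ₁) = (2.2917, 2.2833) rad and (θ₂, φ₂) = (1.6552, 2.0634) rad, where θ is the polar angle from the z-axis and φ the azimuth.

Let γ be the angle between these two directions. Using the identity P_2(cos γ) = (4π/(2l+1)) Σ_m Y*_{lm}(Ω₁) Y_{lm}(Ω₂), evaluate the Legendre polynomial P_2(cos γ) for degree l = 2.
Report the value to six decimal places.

0.427061

Term-by-term m-sum for l=2 (normalisation 4π/5 = 2.513274):
  term(m=-2) = +0.075646+0.035594i   from Y*(Ω₁)=-0.031667-0.215668i, Y(Ω₂)=-0.211973+0.319628i
  term(m=-1) = +0.024261+0.005423i   from Y*(Ω₁)=+0.250421-0.289876i, Y(Ω₂)=+0.030691+0.057181i
  term(m=+0) = -0.029892+0.000000i   from Y*(Ω₁)=+0.096842-0.000000i, Y(Ω₂)=-0.308667+0.000000i
  term(m=+1) = +0.024261-0.005423i   from Y*(Ω₁)=-0.250421-0.289876i, Y(Ω₂)=-0.030691+0.057181i
  term(m=+2) = +0.075646-0.035594i   from Y*(Ω₁)=-0.031667+0.215668i, Y(Ω₂)=-0.211973-0.319628i
Accumulated sum +0.169922+0.000000i; after 4π/(2l+1) scaling, +0.427061+0.000000i ⇒ P_2 = 0.427061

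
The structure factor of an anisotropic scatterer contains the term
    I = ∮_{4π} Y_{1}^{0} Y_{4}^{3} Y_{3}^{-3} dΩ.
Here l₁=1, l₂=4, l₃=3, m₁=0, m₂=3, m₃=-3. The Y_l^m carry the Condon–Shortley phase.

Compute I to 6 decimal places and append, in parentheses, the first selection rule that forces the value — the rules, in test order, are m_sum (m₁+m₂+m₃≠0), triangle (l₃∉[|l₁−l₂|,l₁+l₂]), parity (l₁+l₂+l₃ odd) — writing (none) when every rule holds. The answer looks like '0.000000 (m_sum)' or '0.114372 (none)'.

-0.162868 (none)

Rules hold: Σm=0, L=8 even, 3≤3≤5.
N = 3·9·7 = 189
Δ = 2!·0!·6!/9! = 1/252
Racah Σ t=1..1: t=1:−1/36 = -1/36
⇒ 3j(1 4 3; 0 0 0)² = 4/63, sgn +1
Racah Σ t=1..1: t=1:−1/720 = -1/720
⇒ 3j(1 4 3; 0 3 -3)² = 1/36, sgn -1
4πI² = N·(3j₀)²·(3jₘ)² = 1/3
I = -1·√(0.333333/4π) = -0.16286750
No selection rule forces the value: the integral is nonzero (none).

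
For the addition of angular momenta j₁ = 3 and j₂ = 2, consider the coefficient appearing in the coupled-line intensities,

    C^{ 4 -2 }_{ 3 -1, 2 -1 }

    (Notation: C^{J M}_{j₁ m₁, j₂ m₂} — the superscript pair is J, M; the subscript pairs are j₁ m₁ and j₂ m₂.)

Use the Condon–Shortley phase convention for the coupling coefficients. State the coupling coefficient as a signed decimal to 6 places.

triangle: 1!·5!·3!/10! = 720/3628800
(j±m)!: 2!·4!·1!·3!·2!·6! = 414720
prefactor² = (2J+1)·Δ·N² = 5184/7
  k=0: +1/(0!·1!·4!·1!·1!·2!) = 1/48
  k=1: −1/(1!·0!·3!·0!·2!·3!) = -1/72
Σ = 1/144  ⇒  CG² = 5184/7·(1/144)² = 1/28
CG = +√(1/28) = +0.188982

+√(1/28) ≈ +0.188982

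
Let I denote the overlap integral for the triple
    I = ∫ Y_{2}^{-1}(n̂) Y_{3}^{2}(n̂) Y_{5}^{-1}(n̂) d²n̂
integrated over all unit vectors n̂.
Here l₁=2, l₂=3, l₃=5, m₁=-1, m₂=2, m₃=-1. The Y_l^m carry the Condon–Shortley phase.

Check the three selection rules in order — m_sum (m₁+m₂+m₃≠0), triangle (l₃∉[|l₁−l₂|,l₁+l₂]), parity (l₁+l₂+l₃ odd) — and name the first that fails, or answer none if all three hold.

azimuthal sum: -1 + 2 − 1 = 0  ✓
1 ≤ 5 ≤ 5 (triangle on l)  ✓
L = 2 + 3 + 5 = 10 (even)  ✓

none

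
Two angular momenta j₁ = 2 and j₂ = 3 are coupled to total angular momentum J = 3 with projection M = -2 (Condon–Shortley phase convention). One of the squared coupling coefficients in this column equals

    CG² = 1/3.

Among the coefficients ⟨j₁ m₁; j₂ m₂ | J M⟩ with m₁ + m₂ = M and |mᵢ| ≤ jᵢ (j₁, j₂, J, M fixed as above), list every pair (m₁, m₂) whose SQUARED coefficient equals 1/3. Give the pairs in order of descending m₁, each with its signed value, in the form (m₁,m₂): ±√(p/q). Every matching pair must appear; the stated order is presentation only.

(-2,0): +√(1/3)

Admissible pairs with m₁+m₂ = M = -2: (-2,0), (-1,-1), (0,-2), (1,-3)
  (m₁,m₂)=(1,-3): CG² = 5/12, CG = +√(5/12)
  (m₁,m₂)=(0,-2): CG² = 0/1, CG = 0
  (m₁,m₂)=(-1,-1): CG² = 1/4, CG = −√(1/4)
  (m₁,m₂)=(-2,0): CG² = 1/3, CG = +√(1/3)   ← matches the target
Pairs with CG² = 1/3: (-2,0): +√(1/3)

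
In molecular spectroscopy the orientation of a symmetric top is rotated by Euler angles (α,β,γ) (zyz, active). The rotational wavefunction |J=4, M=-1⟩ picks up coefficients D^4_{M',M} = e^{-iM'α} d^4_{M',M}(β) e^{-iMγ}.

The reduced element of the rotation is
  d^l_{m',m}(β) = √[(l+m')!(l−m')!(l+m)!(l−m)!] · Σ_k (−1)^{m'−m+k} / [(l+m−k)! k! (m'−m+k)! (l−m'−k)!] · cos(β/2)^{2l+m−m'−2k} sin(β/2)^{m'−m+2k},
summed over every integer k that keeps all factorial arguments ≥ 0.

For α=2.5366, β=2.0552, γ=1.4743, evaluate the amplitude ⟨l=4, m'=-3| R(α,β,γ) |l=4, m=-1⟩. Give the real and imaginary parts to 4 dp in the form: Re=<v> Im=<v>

D^4_{-3,-1}(2.5366,2.0552,1.4743) = e^{-i·-3·2.5366}·d^4_{-3,-1}(2.0552)·e^{-i·-1·1.4743}. Compute d first:
c=cos(2.055200/2)=0.516875, s=sin(2.055200/2)=0.856061; N=√[1·5040·6·120]=1904.940944
The bounds max(0,m−m')=2 and min(l+m,l−m')=3 give 2 terms
  k=2: (−1)^0·1904.9409/(240)·0.5169^6·0.8561^2 = +0.110915
  k=3: (−1)^1·1904.9409/(144)·0.5169^4·0.8561^4 = -0.507084
d^4_{-3,-1}(2.0552) = +0.110915 -0.507084 = -0.396168
Attach z-rotation phases: D = e^{-i(-3)(2.5366)}·(-0.396168)·e^{-i(-1)(1.4743)} = +0.373400-0.132370i

Re=0.3734 Im=-0.1324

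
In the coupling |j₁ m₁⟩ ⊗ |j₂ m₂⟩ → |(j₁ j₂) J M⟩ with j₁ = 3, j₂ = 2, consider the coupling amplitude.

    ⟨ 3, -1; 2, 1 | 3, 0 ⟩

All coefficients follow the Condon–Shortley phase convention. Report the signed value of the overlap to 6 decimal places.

+0.182574  (= +√(1/30))

j₁+j₂−J=2  J+j₁−j₂=4  J−j₁+j₂=2  j₁+j₂+J+1=9
(j₁±m₁, j₂±m₂, J±M) = (2,4,3,1,3,3)
P² = 96/5
sum k=1..2:
  [1] −1/12 = -1/12
  [2] +1/8 = 1/8
S = 1/24
C² = P²·S² = 1/30 ; C = +0.182574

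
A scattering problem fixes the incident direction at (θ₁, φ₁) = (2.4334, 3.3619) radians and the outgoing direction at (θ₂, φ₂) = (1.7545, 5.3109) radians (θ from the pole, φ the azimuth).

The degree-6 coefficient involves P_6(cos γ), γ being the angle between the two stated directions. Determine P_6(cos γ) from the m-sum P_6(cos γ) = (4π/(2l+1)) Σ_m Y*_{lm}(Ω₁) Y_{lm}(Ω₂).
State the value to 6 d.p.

Term-by-term m-sum for l=6 (normalisation 4π/13 = 0.966644):
  [-6]  conj(Y_{6,-6})(Ω₁) = (0.009015, 0.035461) ; Y_{6,-6}(Ω₂) = (0.392983, -0.189577) ; Δ = (0.010265, 0.012227)
  [-5]  conj(Y_{6,-5})(Ω₁) = (0.066931, 0.132005) ; Y_{6,-5}(Ω₂) = (-0.041699, 0.277713) ; Δ = (-0.039451, 0.013083)
  [-4]  conj(Y_{6,-4})(Ω₁) = (0.217223, 0.263426) ; Y_{6,-4}(Ω₂) = (0.154740, 0.143448) ; Δ = (-0.004175, 0.071923)
  [-3]  conj(Y_{6,-3})(Ω₁) = (0.359651, 0.279658) ; Y_{6,-3}(Ω₂) = (-0.290258, 0.066353) ; Δ = (-0.122948, -0.057309)
  [-2]  conj(Y_{6,-2})(Ω₁) = (0.199254, 0.093955) ; Y_{6,-2}(Ω₂) = (-0.050131, 0.127817) ; Δ = (-0.021998, 0.020758)
  [-1]  conj(Y_{6,-1})(Ω₁) = (-0.263001, -0.058897) ; Y_{6,-1}(Ω₂) = (-0.168235, -0.246696) ; Δ = (0.029716, 0.074790)
  [+0]  conj(Y_{6,0})(Ω₁) = (-0.312107, -0.000000) ; Y_{6,0}(Ω₂) = (-0.116866, 0.000000) ; Δ = (0.036475, 0.000000)
  [+1]  conj(Y_{6,1})(Ω₁) = (0.263001, -0.058897) ; Y_{6,1}(Ω₂) = (0.168235, -0.246696) ; Δ = (0.029716, -0.074790)
  [+2]  conj(Y_{6,2})(Ω₁) = (0.199254, -0.093955) ; Y_{6,2}(Ω₂) = (-0.050131, -0.127817) ; Δ = (-0.021998, -0.020758)
  [+3]  conj(Y_{6,3})(Ω₁) = (-0.359651, 0.279658) ; Y_{6,3}(Ω₂) = (0.290258, 0.066353) ; Δ = (-0.122948, 0.057309)
  [+4]  conj(Y_{6,4})(Ω₁) = (0.217223, -0.263426) ; Y_{6,4}(Ω₂) = (0.154740, -0.143448) ; Δ = (-0.004175, -0.071923)
  [+5]  conj(Y_{6,5})(Ω₁) = (-0.066931, 0.132005) ; Y_{6,5}(Ω₂) = (0.041699, 0.277713) ; Δ = (-0.039451, -0.013083)
  [+6]  conj(Y_{6,6})(Ω₁) = (0.009015, -0.035461) ; Y_{6,6}(Ω₂) = (0.392983, 0.189577) ; Δ = (0.010265, -0.012227)
Total Σ_m = (-0.260703, 0.000000). Multiply by 0.966644: (-0.252007, 0.000000). P_6(cos γ) = -0.252007

-0.252007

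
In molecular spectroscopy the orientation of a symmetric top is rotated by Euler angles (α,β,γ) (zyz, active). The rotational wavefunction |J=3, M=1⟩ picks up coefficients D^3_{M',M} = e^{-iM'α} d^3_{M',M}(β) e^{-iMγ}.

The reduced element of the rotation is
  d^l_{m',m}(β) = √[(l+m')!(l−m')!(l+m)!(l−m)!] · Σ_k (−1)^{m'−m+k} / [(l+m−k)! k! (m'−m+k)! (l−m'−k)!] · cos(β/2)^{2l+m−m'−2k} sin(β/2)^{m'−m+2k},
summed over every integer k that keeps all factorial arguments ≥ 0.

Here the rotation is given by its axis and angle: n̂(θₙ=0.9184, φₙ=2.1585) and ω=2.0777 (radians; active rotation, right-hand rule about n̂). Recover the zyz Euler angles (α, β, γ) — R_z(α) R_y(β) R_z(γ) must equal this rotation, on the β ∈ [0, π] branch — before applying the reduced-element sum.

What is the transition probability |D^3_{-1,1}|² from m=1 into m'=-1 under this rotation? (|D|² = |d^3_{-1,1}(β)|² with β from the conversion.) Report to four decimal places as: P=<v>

P=0.0014

Axis–angle → zyz. n̂ = (sinθₙcosφₙ, sinθₙsinφₙ, cosθₙ) = (-0.440584, +0.661305, +0.607092), ω = 2.0777.
R = I cosω + sinω [n̂]ₓ + (1−cosω) n̂n̂ᵀ gives
  R = [-0.197121, -0.963560, +0.180820; +0.097943, +0.164161, +0.981559; -0.975475, +0.211196, +0.062015]
β = atan2(√(R₁₃²+R₂₃²), R₃₃) = 1.508742; α = atan2(R₂₃, R₁₃) mod 2π = 1.388622; γ = atan2(R₃₂, −R₃₁) mod 2π = 0.213215
D^3_{-1,1}(1.3886,1.5087,0.2132) = e^{-i·-1·1.3886}·d^3_{-1,1}(1.5087)·e^{-i·1·0.2132}. Compute d first:
Half-angle: c=0.728703, s=0.684830. N=√(2·24·24·2)=48.000000
The bounds max(0,m−m')=2 and min(l+m,l−m')=4 give 3 terms
  k=2: (−1)^0·48.0000/(8)·0.7287^4·0.6848^2 = +0.793448
  k=3: (−1)^1·48.0000/(6)·0.7287^2·0.6848^4 = -0.934378
  k=4: (−1)^2·48.0000/(48)·0.7287^0·0.6848^6 = +0.103157
d^3_{-1,1}(1.5087) = +0.793448 -0.934378 +0.103157 = -0.037773
|D^3_{-1,1}|² = |d^3_{-1,1}(β)|² = (-0.037773)² = 0.001427 (the z-rotation phases have unit modulus)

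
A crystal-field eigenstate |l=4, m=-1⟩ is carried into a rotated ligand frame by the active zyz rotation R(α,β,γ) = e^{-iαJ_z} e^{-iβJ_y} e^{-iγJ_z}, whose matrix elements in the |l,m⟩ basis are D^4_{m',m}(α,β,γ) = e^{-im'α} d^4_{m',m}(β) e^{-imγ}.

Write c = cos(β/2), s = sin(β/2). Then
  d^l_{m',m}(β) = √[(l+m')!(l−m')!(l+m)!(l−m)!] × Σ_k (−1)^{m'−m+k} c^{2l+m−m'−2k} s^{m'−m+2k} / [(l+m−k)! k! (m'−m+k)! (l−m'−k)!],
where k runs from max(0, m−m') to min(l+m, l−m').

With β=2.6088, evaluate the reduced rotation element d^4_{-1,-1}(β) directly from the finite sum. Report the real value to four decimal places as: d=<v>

d^4_{-1,-1}(β=2.6088) via the finite sum:
c=cos(2.608800/2)=0.263257, s=sin(2.608800/2)=0.964726; N=√[6·120·6·120]=720.000000
k∈{0,1,2,3} keeps every argument non-negative
  k=0: (−1)^0·720.0000/(720)·0.2633^8·0.9647^0 = +0.000023
  k=1: (−1)^1·720.0000/(48)·0.2633^6·0.9647^2 = -0.004647
  k=2: (−1)^2·720.0000/(24)·0.2633^4·0.9647^4 = +0.124811
  k=3: (−1)^3·720.0000/(72)·0.2633^2·0.9647^6 = -0.558704
d^4_{-1,-1}(2.6088) = +0.000023 -0.004647 +0.124811 -0.558704 = -0.438517

d=-0.4385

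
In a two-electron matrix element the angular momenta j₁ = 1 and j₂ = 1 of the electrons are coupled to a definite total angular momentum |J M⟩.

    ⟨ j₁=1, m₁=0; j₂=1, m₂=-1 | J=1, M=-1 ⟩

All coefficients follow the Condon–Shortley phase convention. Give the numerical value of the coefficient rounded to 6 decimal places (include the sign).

√[3·1!1!1!/4! · 1!1!0!2!0!2!] = √(1/2)
  +(−1)^0/∏(0,1,1,0,0,1)! = 1  (running 1)
⟨..|..⟩ = √(1/2)·(1) = +0.707107

+0.707107  (= +√(1/2))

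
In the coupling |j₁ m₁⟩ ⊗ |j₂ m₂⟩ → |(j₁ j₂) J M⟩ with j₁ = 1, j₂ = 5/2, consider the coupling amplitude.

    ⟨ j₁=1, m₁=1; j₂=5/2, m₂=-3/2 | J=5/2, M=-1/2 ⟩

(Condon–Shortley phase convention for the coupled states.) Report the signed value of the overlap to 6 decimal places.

√[6·1!1!4!/7! · 2!0!1!4!2!3!] = √(576/35)
  +(−1)^0/∏(0,1,0,1,1,3)! = 1/6  (running 1/6)
⟨..|..⟩ = √(576/35)·(1/6) = +0.676123

+√(16/35) ≈ +0.676123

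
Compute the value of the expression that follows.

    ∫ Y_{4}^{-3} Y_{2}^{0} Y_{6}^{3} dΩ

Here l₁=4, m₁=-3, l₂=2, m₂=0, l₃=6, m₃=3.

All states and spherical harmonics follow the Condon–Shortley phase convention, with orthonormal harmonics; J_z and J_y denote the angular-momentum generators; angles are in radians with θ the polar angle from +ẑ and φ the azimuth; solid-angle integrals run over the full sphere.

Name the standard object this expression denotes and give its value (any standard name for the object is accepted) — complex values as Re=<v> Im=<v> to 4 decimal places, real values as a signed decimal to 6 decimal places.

This is a Gaunt coefficient — the integral of a triple product of spherical harmonics over the sphere.
m-sum 0 ✓  L=12 even ✓  2≤6≤6 ✓
Π(2lᵢ+1) = 9×5×13 = 585
triangle coeff Δ(4,2,6) = 1/6435
Σ_t [0,0]: t=0:+1/2304 = 1/2304
(3j)²=5/143 [(4 2 6; 0 0 0)], sign=+1
Σ_t [0,0]: t=0:+1/20160 = 1/20160
(3j)²=12/715 [(4 2 6; -3 0 3)], sign=-1
⇒ 4πI² = 540/1573
I = (-1)√(540/1573/(4π)) = -0.16528277

Gaunt coefficient, -0.165283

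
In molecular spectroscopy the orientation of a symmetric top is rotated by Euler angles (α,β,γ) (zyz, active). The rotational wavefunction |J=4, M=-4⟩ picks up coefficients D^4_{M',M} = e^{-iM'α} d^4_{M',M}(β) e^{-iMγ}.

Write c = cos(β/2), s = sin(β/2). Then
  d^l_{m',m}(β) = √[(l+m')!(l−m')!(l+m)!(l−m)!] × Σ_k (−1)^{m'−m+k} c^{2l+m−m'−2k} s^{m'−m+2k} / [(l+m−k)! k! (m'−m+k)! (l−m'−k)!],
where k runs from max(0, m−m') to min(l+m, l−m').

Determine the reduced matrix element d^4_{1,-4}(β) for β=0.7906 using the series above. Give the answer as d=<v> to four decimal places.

d=-0.0498

d^4_{1,-4}(β=0.7906) via the finite sum:
Half-angle: c=0.922881, s=0.385085. N=√(120·6·1·40320)=5387.986637
k: max(0,(-4)−(1))=0 … min(4+(-4),4−(1))=0
  k=0: (−1)^5·5387.9866/(720)·0.9229^3·0.3851^5 = -0.049810
d^4_{1,-4}(0.7906) = -0.049810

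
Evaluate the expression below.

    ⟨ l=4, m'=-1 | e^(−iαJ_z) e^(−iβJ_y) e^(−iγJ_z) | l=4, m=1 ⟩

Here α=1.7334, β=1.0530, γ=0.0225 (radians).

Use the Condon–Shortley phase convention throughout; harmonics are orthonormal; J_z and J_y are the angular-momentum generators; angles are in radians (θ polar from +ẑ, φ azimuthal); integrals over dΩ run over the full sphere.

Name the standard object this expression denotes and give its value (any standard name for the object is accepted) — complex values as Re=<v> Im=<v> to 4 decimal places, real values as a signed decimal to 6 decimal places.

Wigner D-matrix element, Re=-0.0227 Im=0.1607

This is a Wigner D-matrix element — the rotation-matrix element ⟨l m'| R(α,β,γ) |l m⟩ in the angular-momentum basis.
D^4_{-1,1}(1.7334,1.0530,0.0225) = e^{-i·-1·1.7334}·d^4_{-1,1}(1.0530)·e^{-i·1·0.0225}. Compute d first:
With c≡cos(β/2)=0.864571 and s≡sin(β/2)=0.502510, N=[6·120·120·6]^{1/2}=720.000000
Admissible k: 2..5 (factorial args all ≥0)
  k=2: (−1)^0·720.0000/(72)·0.8646^6·0.5025^2 = +1.054617
  k=3: (−1)^1·720.0000/(24)·0.8646^4·0.5025^4 = -1.068820
  k=4: (−1)^2·720.0000/(48)·0.8646^2·0.5025^6 = +0.180536
  k=5: (−1)^3·720.0000/(720)·0.8646^0·0.5025^8 = -0.004066
d^4_{-1,1}(1.0530) = +1.054617 -1.068820 +0.180536 -0.004066 = +0.162267
Phases: e^{-i·(-1)·1.7334}=-0.161888+0.986809i, e^{-i·(1)·0.0225}=+0.999747-0.022498i ⇒ D=-0.022660+0.160677i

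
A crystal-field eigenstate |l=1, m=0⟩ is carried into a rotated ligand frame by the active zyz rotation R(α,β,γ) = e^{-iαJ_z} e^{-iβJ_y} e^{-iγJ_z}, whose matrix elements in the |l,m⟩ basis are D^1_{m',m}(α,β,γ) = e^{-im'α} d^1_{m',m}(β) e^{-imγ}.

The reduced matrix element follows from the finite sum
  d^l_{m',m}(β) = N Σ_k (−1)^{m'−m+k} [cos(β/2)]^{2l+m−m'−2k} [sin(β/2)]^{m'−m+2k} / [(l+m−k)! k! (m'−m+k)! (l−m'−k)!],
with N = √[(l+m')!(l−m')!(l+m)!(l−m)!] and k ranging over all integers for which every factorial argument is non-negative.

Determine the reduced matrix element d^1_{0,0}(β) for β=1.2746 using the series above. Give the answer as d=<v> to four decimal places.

d=0.2919

d^1_{0,0}(β=1.2746) via the finite sum:
c=cos(1.274600/2)=0.803705, s=sin(1.274600/2)=0.595028; N=√[1·1·1·1]=1.000000
k: max(0,(0)−(0))=0 … min(1+(0),1−(0))=1
  k=0: (−1)^0·1.0000/(1)·0.8037^2·0.5950^0 = +0.645942
  k=1: (−1)^1·1.0000/(1)·0.8037^0·0.5950^2 = -0.354058
d^1_{0,0}(1.2746) = +0.645942 -0.354058 = +0.291884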